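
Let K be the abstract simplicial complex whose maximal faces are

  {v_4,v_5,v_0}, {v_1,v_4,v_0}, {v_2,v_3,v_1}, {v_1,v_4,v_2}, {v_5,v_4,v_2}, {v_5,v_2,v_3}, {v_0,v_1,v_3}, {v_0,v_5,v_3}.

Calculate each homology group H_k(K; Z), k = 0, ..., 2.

Fix the vertex order v_0 < v_1 < v_2 < v_3 < v_4 < v_5 and write every simplex with vertices in increasing order. Then dim K = 2 and the simplices of K are:

  0-simplices (6): [v_0], [v_1], [v_2], [v_3], [v_4], [v_5]
  1-simplices (12): [v_0,v_1], [v_0,v_3], [v_0,v_4], [v_0,v_5], [v_1,v_2], [v_1,v_3], [v_1,v_4], [v_2,v_3], [v_2,v_4], [v_2,v_5], [v_3,v_5], [v_4,v_5]
  2-simplices (8): [v_0,v_1,v_3], [v_0,v_1,v_4], [v_0,v_3,v_5], [v_0,v_4,v_5], [v_1,v_2,v_3], [v_1,v_2,v_4], [v_2,v_3,v_5], [v_2,v_4,v_5]

Hence C_0 ≅ Z^6, C_1 ≅ Z^12, C_2 ≅ Z^8.

Boundary ∂_1: C_1 → C_0 sends each edge [p,q] (with p < q) to q − p. For instance
  ∂[v_2,v_3] = [v_3] − [v_2].
The 6×12 boundary matrix has rank 5 and Smith normal form diag(1,1,1,1,1).

The boundary map ∂_2: C_2 → C_1 acts by ∂[p,q,r] = [q,r] − [p,r] + [p,q]. For instance
  ∂[v_2,v_4,v_5] = [v_4,v_5] − [v_2,v_5] + [v_2,v_4],
  ∂[v_0,v_3,v_5] = [v_3,v_5] − [v_0,v_5] + [v_0,v_3].
As a 12×8 matrix over Z this has rank 7, with invariant factors (1,1,1,1,1,1,1).

Reading off H_k = ker ∂_k / im ∂_{k+1}:

  H_0: rank C_0 − rank ∂_1 = 6 − 5 = 1, and the invariant factors of ∂_1 are all 1, so H_0 ≅ Z.
  H_1: rank ker ∂_1 − rank ∂_2 = (12 − 5) − 7 = 0, and the invariant factors of ∂_2 are all 1, so H_1 ≅ 0.
  H_2: rank ker ∂_2 − rank ∂_3 = (8 − 7) − 0 = 1, and there is no ∂_3, so H_2 ≅ Z.

As a check, the Euler characteristic is 6 − 12 + 8 = 2, which agrees with 1 − 0 + 1 = 2.

H_0 = Z,  H_1 = 0,  H_2 = Z.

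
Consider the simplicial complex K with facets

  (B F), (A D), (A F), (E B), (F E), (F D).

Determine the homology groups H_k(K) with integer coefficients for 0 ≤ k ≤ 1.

H_0 ≅ Z,  H_1 ≅ Z^2.

K has 5 vertices, 6 edges.
rank ∂_0 = 0, rank ∂_1 = 4 ⇒ b_0 = 5 − 0 − 4 = 1; all invariant factors of ∂_1 are 1 so no torsion. So H_0 ≅ Z.
rank ∂_1 = 4, rank ∂_2 = 0 ⇒ b_1 = 6 − 4 − 0 = 2. So H_1 ≅ Z^2.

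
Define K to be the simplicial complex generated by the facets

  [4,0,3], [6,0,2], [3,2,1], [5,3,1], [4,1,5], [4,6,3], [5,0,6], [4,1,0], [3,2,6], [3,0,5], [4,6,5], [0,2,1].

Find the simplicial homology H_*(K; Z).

H_0 ≅ Z,  H_1 ≅ Z/2,  H_2 = 0.

Fix the vertex order 0 < 1 < 2 < 3 < 4 < 5 < 6 and write every simplex with vertices in increasing order. Then dim K = 2 and the simplices of K are:

  0-simplices (7): [0], [1], [2], [3], [4], [5], [6]
  1-simplices (18): [0,1], [0,2], [0,3], [0,4], [0,5], [0,6], [1,2], [1,3], [1,4], [1,5], [2,3], [2,6], [3,4], [3,5], [3,6], [4,5], [4,6], [5,6]
  2-simplices (12): [0,1,2], [0,1,4], [0,2,6], [0,3,4], [0,3,5], [0,5,6], [1,2,3], [1,3,5], [1,4,5], [2,3,6], [3,4,6], [4,5,6]

so the chain groups are C_0 ≅ Z^7, C_1 ≅ Z^18, C_2 ≅ Z^12.

The boundary map ∂_1: C_1 → C_0 sends each edge [p,q] (with p < q) to q − p. For instance
  ∂[2,3] = [3] − [2].
As a 7×18 matrix over Z this has rank 6, with invariant factors (1,1,1,1,1,1).

Boundary ∂_2: C_2 → C_1 sends each 2-simplex [p,q,r] to [q,r] − [p,r] + [p,q]. For instance
  ∂[2,3,6] = [3,6] − [2,6] + [2,3],
  ∂[4,5,6] = [5,6] − [4,6] + [4,5].
The 18×12 boundary matrix has rank 12 and Smith normal form diag(1,1,1,1,1,1,1,1,1,1,1,2).

Reading off H_k = ker ∂_k / im ∂_{k+1}:

  H_0: rank C_0 − rank ∂_1 = 7 − 6 = 1, and the invariant factors of ∂_1 are all 1, so H_0 = Z.
  H_1: rank ker ∂_1 − rank ∂_2 = (18 − 6) − 12 = 0, and ∂_2 has invariant factor 2 > 1, so H_1 = Z/2.
  H_2: rank ker ∂_2 − rank ∂_3 = (12 − 12) − 0 = 0, and there is no ∂_3, so H_2 = 0.

As a check, the Euler characteristic is 7 − 18 + 12 = 1, which agrees with 1 − 0 + 0 = 1.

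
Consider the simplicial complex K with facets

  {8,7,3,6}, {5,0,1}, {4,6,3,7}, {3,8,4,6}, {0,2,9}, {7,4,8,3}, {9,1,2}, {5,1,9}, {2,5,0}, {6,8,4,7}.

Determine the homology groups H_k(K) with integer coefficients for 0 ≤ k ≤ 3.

H_0 = Z^2,  H_1 = Z,  H_2 = 0,  H_3 = Z.

Take the total order 0 < 1 < 2 < 3 < 4 < 5 < 6 < 7 < 8 < 9 on the vertex set. Then K (dimension 3) consists of the simplices:

  0-simplices (10): [0], [1], [2], [3], [4], [5], [6], [7], [8], [9]
  1-simplices (20): [0,1], [0,2], [0,5], [0,9], [1,2], [1,5], [1,9], [2,5], [2,9], [3,4], [3,6], [3,7], [3,8], [4,6], [4,7], [4,8], [5,9], [6,7], [6,8], [7,8]
  2-simplices (15): [0,1,5], [0,2,5], [0,2,9], [1,2,9], [1,5,9], [3,4,6], [3,4,7], [3,4,8], [3,6,7], [3,6,8], [3,7,8], [4,6,7], [4,6,8], [4,7,8], [6,7,8]
  3-simplices (5): [3,4,6,7], [3,4,6,8], [3,4,7,8], [3,6,7,8], [4,6,7,8]

giving chain groups C_0 ≅ Z^10, C_1 ≅ Z^20, C_2 ≅ Z^15, C_3 ≅ Z^5.

∂_1: C_1 → C_0 sends each edge [p,q] (with p < q) to q − p. For instance
  ∂[3,6] = [6] − [3].
This gives a 10×20 integer matrix of rank 8; reducing to Smith normal form yields diagonal entries (1,1,1,1,1,1,1,1).

Boundary ∂_2: C_2 → C_1 sends each 2-simplex [p,q,r] to [q,r] − [p,r] + [p,q]. For instance
  ∂[4,6,7] = [6,7] − [4,7] + [4,6],
  ∂[1,5,9] = [5,9] − [1,9] + [1,5].
The resulting 20×15 matrix has rank 11, and its Smith normal form has invariant factors (1,1,1,1,1,1,1,1,1,1,1).

The boundary map ∂_3: C_3 → C_2 sends each 3-simplex σ to the alternating sum Σ_i (−1)^i (σ with its i-th vertex removed). For instance
  ∂[3,4,6,7] = [4,6,7] − [3,6,7] + [3,4,7] − [3,4,6],
  ∂[3,6,7,8] = [6,7,8] − [3,7,8] + [3,6,8] − [3,6,7].
As a 15×5 matrix over Z this has rank 4, with invariant factors (1,1,1,1).

Computing H_k = (kernel of ∂_k) / (image of ∂_{k+1}):

  H_0: rank C_0 − rank ∂_1 = 10 − 8 = 2, and the invariant factors of ∂_1 are all 1, so H_0 = Z^2.
  H_1: rank ker ∂_1 − rank ∂_2 = (20 − 8) − 11 = 1, and the invariant factors of ∂_2 are all 1, so H_1 = Z.
  H_2: rank ker ∂_2 − rank ∂_3 = (15 − 11) − 4 = 0, and the invariant factors of ∂_3 are all 1, so H_2 = 0.
  H_3: rank ker ∂_3 − rank ∂_4 = (5 − 4) − 0 = 1, and there is no ∂_4, so H_3 = Z.

As a check, the Euler characteristic is 10 − 20 + 15 − 5 = 0, which agrees with 2 − 1 + 0 − 1 = 0.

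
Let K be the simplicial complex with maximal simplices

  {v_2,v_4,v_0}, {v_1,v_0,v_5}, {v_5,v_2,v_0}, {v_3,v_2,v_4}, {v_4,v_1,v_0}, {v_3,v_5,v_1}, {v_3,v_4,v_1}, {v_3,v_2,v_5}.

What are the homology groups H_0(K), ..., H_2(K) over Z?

H_0 ≅ Z,  H_1 = 0,  H_2 ≅ Z.

Take the total order v_0 < v_1 < v_2 < v_3 < v_4 < v_5 on the vertex set. Then K (dimension 2) consists of the simplices:

  0-simplices (6): [v_0], [v_1], [v_2], [v_3], [v_4], [v_5]
  1-simplices (12): [v_0,v_1], [v_0,v_2], [v_0,v_4], [v_0,v_5], [v_1,v_3], [v_1,v_4], [v_1,v_5], [v_2,v_3], [v_2,v_4], [v_2,v_5], [v_3,v_4], [v_3,v_5]
  2-simplices (8): [v_0,v_1,v_4], [v_0,v_1,v_5], [v_0,v_2,v_4], [v_0,v_2,v_5], [v_1,v_3,v_4], [v_1,v_3,v_5], [v_2,v_3,v_4], [v_2,v_3,v_5]

so the chain groups are C_0 ≅ Z^6, C_1 ≅ Z^12, C_2 ≅ Z^8.

The boundary map ∂_1: C_1 → C_0 sends each edge [p,q] (with p < q) to q − p. For instance
  ∂[v_2,v_5] = [v_5] − [v_2].
The resulting 6×12 matrix has rank 5, and its Smith normal form has invariant factors (1,1,1,1,1).

The boundary map ∂_2: C_2 → C_1 sends each 2-simplex [p,q,r] to [q,r] − [p,r] + [p,q]. For instance
  ∂[v_2,v_3,v_5] = [v_3,v_5] − [v_2,v_5] + [v_2,v_3],
  ∂[v_1,v_3,v_4] = [v_3,v_4] − [v_1,v_4] + [v_1,v_3].
The resulting 12×8 matrix has rank 7, and its Smith normal form has invariant factors (1,1,1,1,1,1,1).

From H_k ≅ ker(∂_k) / im(∂_{k+1}) we obtain:

  H_0: rank C_0 − rank ∂_1 = 6 − 5 = 1, and the invariant factors of ∂_1 are all 1, so H_0 ≅ Z.
  H_1: rank ker ∂_1 − rank ∂_2 = (12 − 5) − 7 = 0, and the invariant factors of ∂_2 are all 1, so H_1 ≅ 0.
  H_2: rank ker ∂_2 − rank ∂_3 = (8 − 7) − 0 = 1, and there is no ∂_3, so H_2 ≅ Z.

As a check, the Euler characteristic is 6 − 12 + 8 = 2, which agrees with 1 − 0 + 1 = 2.
(K is a triangulation of the 2-sphere S^2.)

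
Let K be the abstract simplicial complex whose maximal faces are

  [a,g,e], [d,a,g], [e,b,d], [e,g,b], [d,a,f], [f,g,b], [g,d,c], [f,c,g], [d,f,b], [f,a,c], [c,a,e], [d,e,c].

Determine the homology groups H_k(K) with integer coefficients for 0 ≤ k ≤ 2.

Take the total order a < b < c < d < e < f < g on the vertex set. Then K (dimension 2) consists of the simplices:

  0-simplices (7): a, b, c, d, e, f, g
  1-simplices (18): ac, ad, ae, af, ag, bd, be, bf, bg, cd, ce, cf, cg, de, df, dg, eg, fg
  2-simplices (12): ace, acf, adf, adg, aeg, bde, bdf, beg, bfg, cde, cdg, cfg

so the chain groups are C_0 ≅ Z^7, C_1 ≅ Z^18, C_2 ≅ Z^12.

∂_1: C_1 → C_0 is given by ∂[p,q] = [q] − [p]. For instance
  ∂fg = g − f.
This gives a 7×18 integer matrix of rank 6; reducing to Smith normal form yields diagonal entries (1,1,1,1,1,1).

Boundary ∂_2: C_2 → C_1 sends each 2-simplex [p,q,r] to [q,r] − [p,r] + [p,q]. For instance
  ∂acf = cf − af + ac,
  ∂aeg = eg − ag + ae.
The 18×12 boundary matrix has rank 12 and Smith normal form diag(1,1,1,1,1,1,1,1,1,1,1,2).

Now H_k = ker ∂_k / im ∂_{k+1}, so:

  H_0: rank C_0 − rank ∂_1 = 7 − 6 = 1, and the invariant factors of ∂_1 are all 1, so H_0 ≅ Z.
  H_1: rank ker ∂_1 − rank ∂_2 = (18 − 6) − 12 = 0, and ∂_2 has invariant factor 2 > 1, so H_1 ≅ Z/2.
  H_2: rank ker ∂_2 − rank ∂_3 = (12 − 12) − 0 = 0, and there is no ∂_3, so H_2 ≅ 0.

As a check, the Euler characteristic is 7 − 18 + 12 = 1, which agrees with 1 − 0 + 0 = 1.

H_0 = Z,  H_1 = Z/2,  H_2 = 0.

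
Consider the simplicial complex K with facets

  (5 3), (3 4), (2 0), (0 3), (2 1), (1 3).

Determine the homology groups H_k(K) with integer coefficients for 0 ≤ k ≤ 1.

H_0 ≅ Z,  H_1 ≅ Z.

K has 6 vertices, 6 edges.
rank ∂_0 = 0, rank ∂_1 = 5 ⇒ b_0 = 6 − 0 − 5 = 1; all invariant factors of ∂_1 are 1 so no torsion. So H_0 ≅ Z.
rank ∂_1 = 5, rank ∂_2 = 0 ⇒ b_1 = 6 − 5 − 0 = 1. So H_1 ≅ Z.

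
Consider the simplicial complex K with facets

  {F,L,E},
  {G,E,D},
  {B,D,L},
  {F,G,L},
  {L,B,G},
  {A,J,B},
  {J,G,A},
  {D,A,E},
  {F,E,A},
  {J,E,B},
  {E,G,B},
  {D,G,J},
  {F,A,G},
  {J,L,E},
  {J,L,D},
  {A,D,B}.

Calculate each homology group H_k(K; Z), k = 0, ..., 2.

H_0 = Z,  H_1 = Z^2,  H_2 = Z.

Take the total order A < B < D < E < F < G < J < L on the vertex set. Then K (dimension 2) consists of the simplices:

  0-simplices (8): A, B, D, E, F, G, J, L
  1-simplices (24): AB, AD, AE, AF, AG, AJ, BD, BE, BG, BJ, BL, DE, DG, DJ, DL, EF, EG, EJ, EL, FG, FL, GJ, GL, JL
  2-simplices (16): ABD, ABJ, ADE, AEF, AFG, AGJ, BDL, BEG, BEJ, BGL, DEG, DGJ, DJL, EFL, EJL, FGL

so the chain groups are C_0 ≅ Z^8, C_1 ≅ Z^24, C_2 ≅ Z^16.

Boundary ∂_1: C_1 → C_0 sends each edge [p,q] (with p < q) to q − p.
As a 8×24 matrix over Z this has rank 7, with invariant factors (1,1,1,1,1,1,1).

∂_2: C_2 → C_1 sends each 2-simplex [p,q,r] to [q,r] − [p,r] + [p,q]. For instance
  ∂ADE = DE − AE + AD,
  ∂EJL = JL − EL + EJ.
The 24×16 boundary matrix has rank 15 and Smith normal form diag(1,1,1,1,1,1,1,1,1,1,1,1,1,1,1).

Reading off H_k = ker ∂_k / im ∂_{k+1}:

  H_0: rank C_0 − rank ∂_1 = 8 − 7 = 1, and the invariant factors of ∂_1 are all 1, so H_0 ≅ Z.
  H_1: rank ker ∂_1 − rank ∂_2 = (24 − 7) − 15 = 2, and the invariant factors of ∂_2 are all 1, so H_1 ≅ Z^2.
  H_2: rank ker ∂_2 − rank ∂_3 = (16 − 15) − 0 = 1, and there is no ∂_3, so H_2 ≅ Z.

As a check, the Euler characteristic is 8 − 24 + 16 = 0, which agrees with 1 − 2 + 1 = 0.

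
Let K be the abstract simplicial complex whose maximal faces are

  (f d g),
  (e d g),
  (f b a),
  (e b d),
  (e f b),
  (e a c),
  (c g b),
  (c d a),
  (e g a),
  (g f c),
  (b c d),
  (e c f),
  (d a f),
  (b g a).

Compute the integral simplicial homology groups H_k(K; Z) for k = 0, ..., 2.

We work with the vertex ordering a < b < c < d < e < f < g. The simplices of K, each written with vertices in increasing order, are:

  0-simplices (7): a, b, c, d, e, f, g
  1-simplices (21): ab, ac, ad, ae, af, ag, bc, bd, be, bf, bg, cd, ce, cf, cg, de, df, dg, ef, eg, fg
  2-simplices (14): abf, abg, acd, ace, adf, aeg, bcd, bcg, bde, bef, cef, cfg, deg, dfg

Hence C_0 ≅ Z^7, C_1 ≅ Z^21, C_2 ≅ Z^14.

Boundary ∂_1: C_1 → C_0 maps an edge to its endpoints' difference, ∂[p,q] = q − p. For instance
  ∂cf = f − c.
As a 7×21 matrix over Z this has rank 6, with invariant factors (1,1,1,1,1,1).

Boundary ∂_2: C_2 → C_1 acts by ∂[p,q,r] = [q,r] − [p,r] + [p,q]. For instance
  ∂abg = bg − ag + ab,
  ∂ace = ce − ae + ac.
The 21×14 boundary matrix has rank 13 and Smith normal form diag(1,1,1,1,1,1,1,1,1,1,1,1,1).

Now H_k = ker ∂_k / im ∂_{k+1}, so:

  H_0: rank C_0 − rank ∂_1 = 7 − 6 = 1, and the invariant factors of ∂_1 are all 1, so H_0 = Z.
  H_1: rank ker ∂_1 − rank ∂_2 = (21 − 6) − 13 = 2, and the invariant factors of ∂_2 are all 1, so H_1 = Z^2.
  H_2: rank ker ∂_2 − rank ∂_3 = (14 − 13) − 0 = 1, and there is no ∂_3, so H_2 = Z.

H_0 ≅ Z,  H_1 ≅ Z^2,  H_2 ≅ Z.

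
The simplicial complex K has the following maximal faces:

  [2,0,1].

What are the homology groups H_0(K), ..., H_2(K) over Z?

Fix the vertex order 0 < 1 < 2 and write every simplex with vertices in increasing order. Then dim K = 2 and the simplices of K are:

  0-simplices (3): [0], [1], [2]
  1-simplices (3): [0,1], [0,2], [1,2]
  2-simplices (1): [0,1,2]

giving chain groups C_0 ≅ Z^3, C_1 ≅ Z^3, C_2 ≅ Z^1.

The boundary map ∂_1: C_1 → C_0 is given by ∂[p,q] = [q] − [p]. For instance
  ∂[1,2] = [2] − [1].
This gives a 3×3 integer matrix of rank 2; reducing to Smith normal form yields diagonal entries (1,1).

Boundary ∂_2: C_2 → C_1 maps a triangle to the signed sum of its edges. For instance
  ∂[0,1,2] = [1,2] − [0,2] + [0,1].
As a 3×1 matrix over Z this has rank 1, with invariant factors (1).

Reading off H_k = ker ∂_k / im ∂_{k+1}:

  H_0: rank C_0 − rank ∂_1 = 3 − 2 = 1, and the invariant factors of ∂_1 are all 1, so H_0 ≅ Z.
  H_1: rank ker ∂_1 − rank ∂_2 = (3 − 2) − 1 = 0, and the invariant factors of ∂_2 are all 1, so H_1 ≅ 0.
  H_2: rank ker ∂_2 − rank ∂_3 = (1 − 1) − 0 = 0, and there is no ∂_3, so H_2 ≅ 0.

(K is a triangulation of the 2-simplex.)

H_0 ≅ Z,  H_1 = 0,  H_2 = 0.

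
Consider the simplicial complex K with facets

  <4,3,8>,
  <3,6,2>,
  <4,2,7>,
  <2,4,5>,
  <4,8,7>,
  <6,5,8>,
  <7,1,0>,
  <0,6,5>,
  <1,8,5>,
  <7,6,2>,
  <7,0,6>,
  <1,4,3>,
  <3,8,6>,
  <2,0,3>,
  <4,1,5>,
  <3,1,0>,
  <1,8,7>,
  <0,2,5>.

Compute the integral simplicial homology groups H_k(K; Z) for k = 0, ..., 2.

We work with the vertex ordering 0 < 1 < 2 < 3 < 4 < 5 < 6 < 7 < 8. The simplices of K, each written with vertices in increasing order, are:

  0-simplices (9): [0], [1], [2], [3], [4], [5], [6], [7], [8]
  1-simplices (27): (27 of them)
  2-simplices (18): [0,1,3], [0,1,7], [0,2,3], [0,2,5], [0,5,6], [0,6,7], [1,3,4], [1,4,5], [1,5,8], [1,7,8], [2,3,6], [2,4,5], [2,4,7], [2,6,7], [3,4,8], [3,6,8], [4,7,8], [5,6,8]

giving chain groups C_0 ≅ Z^9, C_1 ≅ Z^27, C_2 ≅ Z^18.

Boundary ∂_1: C_1 → C_0 maps an edge to its endpoints' difference, ∂[p,q] = q − p.
The 9×27 boundary matrix has rank 8 and Smith normal form diag(1,1,1,1,1,1,1,1).

∂_2: C_2 → C_1 maps a triangle to the signed sum of its edges. For instance
  ∂[0,5,6] = [5,6] − [0,6] + [0,5],
  ∂[3,6,8] = [6,8] − [3,8] + [3,6].
This gives a 27×18 integer matrix of rank 18; reducing to Smith normal form yields diagonal entries (1,1,1,1,1,1,1,1,1,1,1,1,1,1,1,1,1,2).

From H_k ≅ ker(∂_k) / im(∂_{k+1}) we obtain:

  H_0: rank C_0 − rank ∂_1 = 9 − 8 = 1, and the invariant factors of ∂_1 are all 1, so H_0 ≅ Z.
  H_1: rank ker ∂_1 − rank ∂_2 = (27 − 8) − 18 = 1, and ∂_2 has invariant factor 2 > 1, so H_1 ≅ Z ⊕ Z/2Z.
  H_2: rank ker ∂_2 − rank ∂_3 = (18 − 18) − 0 = 0, and there is no ∂_3, so H_2 ≅ 0.

H_0 ≅ Z,  H_1 ≅ Z ⊕ Z/2Z,  H_2 = 0.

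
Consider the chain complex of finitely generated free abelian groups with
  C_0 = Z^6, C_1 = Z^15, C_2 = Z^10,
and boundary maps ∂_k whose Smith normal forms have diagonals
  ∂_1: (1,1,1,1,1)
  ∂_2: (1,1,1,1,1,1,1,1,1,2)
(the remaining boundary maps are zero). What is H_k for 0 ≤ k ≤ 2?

H_0: b_0 = 6 − 0 − 5 = 1; torsion from ∂_1 factors > 1: none. So H_0 ≅ Z.
H_1: b_1 = 15 − 5 − 10 = 0; torsion from ∂_2 factors > 1: [2]. So H_1 ≅ Z/2.
H_2: b_2 = 10 − 10 − 0 = 0; torsion from ∂_3 factors > 1: none. So H_2 ≅ 0.

H_0 ≅ Z,  H_1 ≅ Z/2,  H_2 = 0.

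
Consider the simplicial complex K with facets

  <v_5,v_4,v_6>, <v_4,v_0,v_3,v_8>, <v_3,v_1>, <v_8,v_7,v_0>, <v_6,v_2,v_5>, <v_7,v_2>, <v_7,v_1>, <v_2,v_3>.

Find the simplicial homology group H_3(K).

H_3 = 0.

Order the vertices as v_0 < v_1 < v_2 < v_3 < v_4 < v_5 < v_6 < v_7 < v_8. Listing each simplex with vertices in this order, K has dimension 3 with simplices:

  0-simplices (9): [v_0], [v_1], [v_2], [v_3], [v_4], [v_5], [v_6], [v_7], [v_8]
  1-simplices (17): (17 of them)
  2-simplices (7): [v_0,v_3,v_4], [v_0,v_3,v_8], [v_0,v_4,v_8], [v_0,v_7,v_8], [v_2,v_5,v_6], [v_3,v_4,v_8], [v_4,v_5,v_6]
  3-simplices (1): [v_0,v_3,v_4,v_8]

so the chain groups are C_0 ≅ Z^9, C_1 ≅ Z^17, C_2 ≅ Z^7, C_3 ≅ Z^1.

Boundary ∂_1: C_1 → C_0 is given by ∂[p,q] = [q] − [p].
The 9×17 boundary matrix has rank 8 and Smith normal form diag(1,1,1,1,1,1,1,1).

∂_2: C_2 → C_1 sends each 2-simplex [p,q,r] to [q,r] − [p,r] + [p,q]. For instance
  ∂[v_3,v_4,v_8] = [v_4,v_8] − [v_3,v_8] + [v_3,v_4],
  ∂[v_2,v_5,v_6] = [v_5,v_6] − [v_2,v_6] + [v_2,v_5].
As a 17×7 matrix over Z this has rank 6, with invariant factors (1,1,1,1,1,1).

The boundary map ∂_3: C_3 → C_2 sends each 3-simplex σ to the alternating sum Σ_i (−1)^i (σ with its i-th vertex removed). For instance
  ∂[v_0,v_3,v_4,v_8] = [v_3,v_4,v_8] − [v_0,v_4,v_8] + [v_0,v_3,v_8] − [v_0,v_3,v_4].
The resulting 7×1 matrix has rank 1, and its Smith normal form has invariant factors (1).

From H_k ≅ ker(∂_k) / im(∂_{k+1}) we obtain:

  H_3: rank ker ∂_3 − rank ∂_4 = (1 − 1) − 0 = 0, and there is no ∂_4, so H_3 ≅ 0.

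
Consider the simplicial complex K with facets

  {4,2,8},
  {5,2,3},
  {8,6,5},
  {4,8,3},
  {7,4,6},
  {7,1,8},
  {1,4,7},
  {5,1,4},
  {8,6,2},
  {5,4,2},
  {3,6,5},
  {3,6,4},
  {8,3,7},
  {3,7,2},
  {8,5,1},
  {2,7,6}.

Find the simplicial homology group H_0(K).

H_0 = Z.

Order the vertices as 1 < 2 < 3 < 4 < 5 < 6 < 7 < 8. Listing each simplex with vertices in this order, K has dimension 2 with simplices:

  0-simplices (8): [1], [2], [3], [4], [5], [6], [7], [8]
  1-simplices (24): (24 of them)
  2-simplices (16): [1,4,5], [1,4,7], [1,5,8], [1,7,8], [2,3,5], [2,3,7], [2,4,5], [2,4,8], [2,6,7], [2,6,8], [3,4,6], [3,4,8], [3,5,6], [3,7,8], [4,6,7], [5,6,8]

so the chain groups are C_0 ≅ Z^8, C_1 ≅ Z^24, C_2 ≅ Z^16.

The boundary map ∂_1: C_1 → C_0 sends each edge [p,q] (with p < q) to q − p. For instance
  ∂[2,7] = [7] − [2].
The 8×24 boundary matrix has rank 7 and Smith normal form diag(1,1,1,1,1,1,1).

Boundary ∂_2: C_2 → C_1 sends each 2-simplex [p,q,r] to [q,r] − [p,r] + [p,q]. For instance
  ∂[2,6,7] = [6,7] − [2,7] + [2,6],
  ∂[3,4,6] = [4,6] − [3,6] + [3,4].
The 24×16 boundary matrix has rank 15 and Smith normal form diag(1,1,1,1,1,1,1,1,1,1,1,1,1,1,1).

Computing H_k = (kernel of ∂_k) / (image of ∂_{k+1}):

  H_0: rank C_0 − rank ∂_1 = 8 − 7 = 1, and the invariant factors of ∂_1 are all 1, so H_0 ≅ Z.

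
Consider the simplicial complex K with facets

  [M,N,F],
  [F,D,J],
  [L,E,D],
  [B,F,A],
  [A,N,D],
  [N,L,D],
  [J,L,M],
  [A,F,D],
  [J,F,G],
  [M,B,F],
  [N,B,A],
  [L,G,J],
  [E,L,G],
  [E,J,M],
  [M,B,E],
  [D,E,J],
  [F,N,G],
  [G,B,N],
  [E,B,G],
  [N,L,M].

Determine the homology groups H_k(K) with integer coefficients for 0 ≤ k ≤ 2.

Fix the vertex order A < B < D < E < F < G < J < L < M < N and write every simplex with vertices in increasing order. Then dim K = 2 and the simplices of K are:

  0-simplices (10): A, B, D, E, F, G, J, L, M, N
  1-simplices (30): AB, AD, AF, AN, BE, BF, BG, BM, BN, DE, DF, DJ, DL, DN, EG, EJ, EL, EM, FG, FJ, FM, FN, GJ, GL, GN, JL, JM, LM, LN, MN
  2-simplices (20): ABF, ABN, ADF, ADN, BEG, BEM, BFM, BGN, DEJ, DEL, DFJ, DLN, EGL, EJM, FGJ, FGN, FMN, GJL, JLM, LMN

so the chain groups are C_0 ≅ Z^10, C_1 ≅ Z^30, C_2 ≅ Z^20.

The boundary map ∂_1: C_1 → C_0 is given by ∂[p,q] = [q] − [p].
As a 10×30 matrix over Z this has rank 9, with invariant factors (1,1,1,1,1,1,1,1,1).

The boundary map ∂_2: C_2 → C_1 sends each 2-simplex [p,q,r] to [q,r] − [p,r] + [p,q]. For instance
  ∂ABF = BF − AF + AB,
  ∂ABN = BN − AN + AB.
As a 30×20 matrix over Z this has rank 20, with invariant factors (1,1,1,1,1,1,1,1,1,1,1,1,1,1,1,1,1,1,1,2).

From H_k ≅ ker(∂_k) / im(∂_{k+1}) we obtain:

  H_0: rank C_0 − rank ∂_1 = 10 − 9 = 1, and the invariant factors of ∂_1 are all 1, so H_0 = Z.
  H_1: rank ker ∂_1 − rank ∂_2 = (30 − 9) − 20 = 1, and ∂_2 has invariant factor 2 > 1, so H_1 = Z × Z/2.
  H_2: rank ker ∂_2 − rank ∂_3 = (20 − 20) − 0 = 0, and there is no ∂_3, so H_2 = 0.

As a check, the Euler characteristic is 10 − 30 + 20 = 0, which agrees with 1 − 1 + 0 = 0.
(K is a triangulation of the Klein bottle.)

H_0 = Z,  H_1 = Z × Z/2,  H_2 = 0.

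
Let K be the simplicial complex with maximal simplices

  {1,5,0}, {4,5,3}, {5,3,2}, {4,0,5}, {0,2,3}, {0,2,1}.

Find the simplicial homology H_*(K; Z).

H_0 ≅ Z,  H_1 ≅ Z,  H_2 = 0.

K has 6 vertices, 12 edges, 6 triangles.
rank ∂_0 = 0, rank ∂_1 = 5 ⇒ b_0 = 6 − 0 − 5 = 1; all invariant factors of ∂_1 are 1 so no torsion. So H_0 ≅ Z.
rank ∂_1 = 5, rank ∂_2 = 6 ⇒ b_1 = 12 − 5 − 6 = 1; all invariant factors of ∂_2 are 1 so no torsion. So H_1 ≅ Z.
rank ∂_2 = 6, rank ∂_3 = 0 ⇒ b_2 = 6 − 6 − 0 = 0. So H_2 ≅ 0.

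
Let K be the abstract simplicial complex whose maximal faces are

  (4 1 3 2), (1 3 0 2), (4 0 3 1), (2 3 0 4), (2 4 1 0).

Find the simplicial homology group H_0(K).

Fix the vertex order 0 < 1 < 2 < 3 < 4 and write every simplex with vertices in increasing order. Then dim K = 3 and the simplices of K are:

  0-simplices (5): [0], [1], [2], [3], [4]
  1-simplices (10): [0,1], [0,2], [0,3], [0,4], [1,2], [1,3], [1,4], [2,3], [2,4], [3,4]
  2-simplices (10): [0,1,2], [0,1,3], [0,1,4], [0,2,3], [0,2,4], [0,3,4], [1,2,3], [1,2,4], [1,3,4], [2,3,4]
  3-simplices (5): [0,1,2,3], [0,1,2,4], [0,1,3,4], [0,2,3,4], [1,2,3,4]

giving chain groups C_0 ≅ Z^5, C_1 ≅ Z^10, C_2 ≅ Z^10, C_3 ≅ Z^5.

The boundary map ∂_1: C_1 → C_0 maps an edge to its endpoints' difference, ∂[p,q] = q − p.
The 5×10 boundary matrix has rank 4 and Smith normal form diag(1,1,1,1).

∂_2: C_2 → C_1 acts by ∂[p,q,r] = [q,r] − [p,r] + [p,q]. For instance
  ∂[0,1,3] = [1,3] − [0,3] + [0,1],
  ∂[0,1,2] = [1,2] − [0,2] + [0,1].
As a 10×10 matrix over Z this has rank 6, with invariant factors (1,1,1,1,1,1).

∂_3: C_3 → C_2 sends each 3-simplex σ to the alternating sum Σ_i (−1)^i (σ with its i-th vertex removed). For instance
  ∂[0,1,2,3] = [1,2,3] − [0,2,3] + [0,1,3] − [0,1,2],
  ∂[0,2,3,4] = [2,3,4] − [0,3,4] + [0,2,4] − [0,2,3].
This gives a 10×5 integer matrix of rank 4; reducing to Smith normal form yields diagonal entries (1,1,1,1).

Reading off H_k = ker ∂_k / im ∂_{k+1}:

  H_0: rank C_0 − rank ∂_1 = 5 − 4 = 1, and the invariant factors of ∂_1 are all 1, so H_0 = Z.

(K is a triangulation of the 3-sphere S^3.)

H_0 ≅ Z.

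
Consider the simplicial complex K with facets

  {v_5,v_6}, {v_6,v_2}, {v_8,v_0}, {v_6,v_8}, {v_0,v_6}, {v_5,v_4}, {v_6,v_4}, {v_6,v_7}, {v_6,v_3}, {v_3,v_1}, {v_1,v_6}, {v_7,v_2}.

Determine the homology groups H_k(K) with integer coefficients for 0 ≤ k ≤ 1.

H_0 ≅ Z,  H_1 ≅ Z^4.

Fix the vertex order v_0 < v_1 < v_2 < v_3 < v_4 < v_5 < v_6 < v_7 < v_8 and write every simplex with vertices in increasing order. Then dim K = 1 and the simplices of K are:

  0-simplices (9): [v_0], [v_1], [v_2], [v_3], [v_4], [v_5], [v_6], [v_7], [v_8]
  1-simplices (12): [v_0,v_6], [v_0,v_8], [v_1,v_3], [v_1,v_6], [v_2,v_6], [v_2,v_7], [v_3,v_6], [v_4,v_5], [v_4,v_6], [v_5,v_6], [v_6,v_7], [v_6,v_8]

giving chain groups C_0 ≅ Z^9, C_1 ≅ Z^12.

∂_1: C_1 → C_0 sends each edge [p,q] (with p < q) to q − p. For instance
  ∂[v_4,v_6] = [v_6] − [v_4].
This gives a 9×12 integer matrix of rank 8; reducing to Smith normal form yields diagonal entries (1,1,1,1,1,1,1,1).

Computing H_k = (kernel of ∂_k) / (image of ∂_{k+1}):

  H_0: rank C_0 − rank ∂_1 = 9 − 8 = 1, and the invariant factors of ∂_1 are all 1, so H_0 = Z.
  H_1: rank ker ∂_1 − rank ∂_2 = (12 − 8) − 0 = 4, and there is no ∂_2, so H_1 = Z^4.

As a check, the Euler characteristic is 9 − 12 = -3, which agrees with 1 − 4 = -3.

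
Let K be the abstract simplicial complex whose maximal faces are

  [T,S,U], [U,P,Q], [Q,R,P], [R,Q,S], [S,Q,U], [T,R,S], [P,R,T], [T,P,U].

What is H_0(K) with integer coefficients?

We work with the vertex ordering P < Q < R < S < T < U. The simplices of K, each written with vertices in increasing order, are:

  0-simplices (6): P, Q, R, S, T, U
  1-simplices (12): PQ, PR, PT, PU, QR, QS, QU, RS, RT, ST, SU, TU
  2-simplices (8): PQR, PQU, PRT, PTU, QRS, QSU, RST, STU

so the chain groups are C_0 ≅ Z^6, C_1 ≅ Z^12, C_2 ≅ Z^8.

The boundary map ∂_1: C_1 → C_0 maps an edge to its endpoints' difference, ∂[p,q] = q − p. For instance
  ∂QR = R − Q.
This gives a 6×12 integer matrix of rank 5; reducing to Smith normal form yields diagonal entries (1,1,1,1,1).

∂_2: C_2 → C_1 acts by ∂[p,q,r] = [q,r] − [p,r] + [p,q]. For instance
  ∂PQU = QU − PU + PQ,
  ∂PQR = QR − PR + PQ.
As a 12×8 matrix over Z this has rank 7, with invariant factors (1,1,1,1,1,1,1).

Reading off H_k = ker ∂_k / im ∂_{k+1}:

  H_0: rank C_0 − rank ∂_1 = 6 − 5 = 1, and the invariant factors of ∂_1 are all 1, so H_0 ≅ Z.

H_0 = Z.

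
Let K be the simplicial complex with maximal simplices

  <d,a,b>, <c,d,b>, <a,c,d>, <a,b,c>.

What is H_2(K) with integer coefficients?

Order the vertices as a < b < c < d. Listing each simplex with vertices in this order, K has dimension 2 with simplices:

  0-simplices (4): a, b, c, d
  1-simplices (6): ab, ac, ad, bc, bd, cd
  2-simplices (4): abc, abd, acd, bcd

Hence C_0 ≅ Z^4, C_1 ≅ Z^6, C_2 ≅ Z^4.

The boundary map ∂_1: C_1 → C_0 sends each edge [p,q] (with p < q) to q − p.
As a 4×6 matrix over Z this has rank 3, with invariant factors (1,1,1).

The boundary map ∂_2: C_2 → C_1 sends each 2-simplex [p,q,r] to [q,r] − [p,r] + [p,q]. For instance
  ∂abc = bc − ac + ab,
  ∂bcd = cd − bd + bc.
This gives a 6×4 integer matrix of rank 3; reducing to Smith normal form yields diagonal entries (1,1,1).

From H_k ≅ ker(∂_k) / im(∂_{k+1}) we obtain:

  H_2: rank ker ∂_2 − rank ∂_3 = (4 − 3) − 0 = 1, and there is no ∂_3, so H_2 ≅ Z.

H_2 = Z.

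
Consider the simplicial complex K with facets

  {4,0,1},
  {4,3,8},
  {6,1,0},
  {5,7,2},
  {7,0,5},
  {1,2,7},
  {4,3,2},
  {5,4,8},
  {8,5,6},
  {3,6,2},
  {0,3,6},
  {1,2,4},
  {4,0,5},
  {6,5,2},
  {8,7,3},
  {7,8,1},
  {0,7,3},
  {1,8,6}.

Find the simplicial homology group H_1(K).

H_1 = Z^2.

Fix the vertex order 0 < 1 < 2 < 3 < 4 < 5 < 6 < 7 < 8 and write every simplex with vertices in increasing order. Then dim K = 2 and the simplices of K are:

  0-simplices (9): [0], [1], [2], [3], [4], [5], [6], [7], [8]
  1-simplices (27): (27 of them)
  2-simplices (18): [0,1,4], [0,1,6], [0,3,6], [0,3,7], [0,4,5], [0,5,7], [1,2,4], [1,2,7], [1,6,8], [1,7,8], [2,3,4], [2,3,6], [2,5,6], [2,5,7], [3,4,8], [3,7,8], [4,5,8], [5,6,8]

so the chain groups are C_0 ≅ Z^9, C_1 ≅ Z^27, C_2 ≅ Z^18.

∂_1: C_1 → C_0 is given by ∂[p,q] = [q] − [p].
The 9×27 boundary matrix has rank 8 and Smith normal form diag(1,1,1,1,1,1,1,1).

Boundary ∂_2: C_2 → C_1 maps a triangle to the signed sum of its edges. For instance
  ∂[0,1,6] = [1,6] − [0,6] + [0,1],
  ∂[5,6,8] = [6,8] − [5,8] + [5,6].
As a 27×18 matrix over Z this has rank 17, with invariant factors (1,1,1,1,1,1,1,1,1,1,1,1,1,1,1,1,1).

Reading off H_k = ker ∂_k / im ∂_{k+1}:

  H_1: rank ker ∂_1 − rank ∂_2 = (27 − 8) − 17 = 2, and the invariant factors of ∂_2 are all 1, so H_1 ≅ Z^2.

(K is a triangulation of the torus T^2.)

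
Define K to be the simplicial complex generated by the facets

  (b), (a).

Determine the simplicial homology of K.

H_0 ≅ Z^2.

Order the vertices as a < b. Listing each simplex with vertices in this order, K has dimension 0 with simplices:

  0-simplices (2): a, b

so the chain groups are C_0 ≅ Z^2.

Computing H_k = (kernel of ∂_k) / (image of ∂_{k+1}):

  H_0: rank C_0 − rank ∂_1 = 2 − 0 = 2, and there is no ∂_1, so H_0 = Z^2.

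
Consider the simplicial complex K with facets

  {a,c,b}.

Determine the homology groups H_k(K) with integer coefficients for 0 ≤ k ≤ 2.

Take the total order a < b < c on the vertex set. Then K (dimension 2) consists of the simplices:

  0-simplices (3): a, b, c
  1-simplices (3): ab, ac, bc
  2-simplices (1): abc

Hence C_0 ≅ Z^3, C_1 ≅ Z^3, C_2 ≅ Z^1.

Boundary ∂_1: C_1 → C_0 is given by ∂[p,q] = [q] − [p].
This gives a 3×3 integer matrix of rank 2; reducing to Smith normal form yields diagonal entries (1,1).

Boundary ∂_2: C_2 → C_1 maps a triangle to the signed sum of its edges. For instance
  ∂abc = bc − ac + ab.
The resulting 3×1 matrix has rank 1, and its Smith normal form has invariant factors (1).

Reading off H_k = ker ∂_k / im ∂_{k+1}:

  H_0: rank C_0 − rank ∂_1 = 3 − 2 = 1, and the invariant factors of ∂_1 are all 1, so H_0 ≅ Z.
  H_1: rank ker ∂_1 − rank ∂_2 = (3 − 2) − 1 = 0, and the invariant factors of ∂_2 are all 1, so H_1 ≅ 0.
  H_2: rank ker ∂_2 − rank ∂_3 = (1 − 1) − 0 = 0, and there is no ∂_3, so H_2 ≅ 0.

As a check, the Euler characteristic is 3 − 3 + 1 = 1, which agrees with 1 − 0 + 0 = 1.

H_0 ≅ Z,  H_1 = 0,  H_2 = 0.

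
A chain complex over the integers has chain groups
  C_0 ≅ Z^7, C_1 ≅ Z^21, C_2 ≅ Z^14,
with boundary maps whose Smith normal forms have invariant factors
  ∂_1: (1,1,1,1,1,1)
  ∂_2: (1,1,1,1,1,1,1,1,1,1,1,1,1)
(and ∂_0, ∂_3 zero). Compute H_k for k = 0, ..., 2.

H_0 ≅ Z,  H_1 ≅ Z^2,  H_2 ≅ Z.

H_0: b_0 = 7 − 0 − 6 = 1; torsion from ∂_1 factors > 1: none. So H_0 ≅ Z.
H_1: b_1 = 21 − 6 − 13 = 2; torsion from ∂_2 factors > 1: none. So H_1 ≅ Z^2.
H_2: b_2 = 14 − 13 − 0 = 1; torsion from ∂_3 factors > 1: none. So H_2 ≅ Z.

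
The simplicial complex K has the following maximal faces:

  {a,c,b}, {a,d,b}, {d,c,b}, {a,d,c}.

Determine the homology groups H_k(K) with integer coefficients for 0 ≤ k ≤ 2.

K has 4 vertices, 6 edges, 4 triangles.
rank ∂_0 = 0, rank ∂_1 = 3 ⇒ b_0 = 4 − 0 − 3 = 1; all invariant factors of ∂_1 are 1 so no torsion. So H_0 = Z.
rank ∂_1 = 3, rank ∂_2 = 3 ⇒ b_1 = 6 − 3 − 3 = 0; all invariant factors of ∂_2 are 1 so no torsion. So H_1 = 0.
rank ∂_2 = 3, rank ∂_3 = 0 ⇒ b_2 = 4 − 3 − 0 = 1. So H_2 = Z.

H_0 ≅ Z,  H_1 = 0,  H_2 ≅ Z.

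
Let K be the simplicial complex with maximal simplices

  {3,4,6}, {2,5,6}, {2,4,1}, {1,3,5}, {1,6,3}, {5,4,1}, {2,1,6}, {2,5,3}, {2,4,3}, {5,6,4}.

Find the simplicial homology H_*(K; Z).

K has 6 vertices, 15 edges, 10 triangles.
rank ∂_0 = 0, rank ∂_1 = 5 ⇒ b_0 = 6 − 0 − 5 = 1; all invariant factors of ∂_1 are 1 so no torsion. So H_0 = Z.
rank ∂_1 = 5, rank ∂_2 = 10 ⇒ b_1 = 15 − 5 − 10 = 0; ∂_2 has invariant factor(s) [2] giving torsion. So H_1 = Z/2.
rank ∂_2 = 10, rank ∂_3 = 0 ⇒ b_2 = 10 − 10 − 0 = 0. So H_2 = 0.

H_0 = Z,  H_1 = Z/2,  H_2 = 0.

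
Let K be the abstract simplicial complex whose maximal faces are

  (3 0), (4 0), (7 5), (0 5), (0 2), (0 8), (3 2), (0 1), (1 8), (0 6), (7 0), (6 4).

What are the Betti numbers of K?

b_0 = 1, b_1 = 4.

K has 9 vertices, 12 edges.
rank ∂_0 = 0, rank ∂_1 = 8 ⇒ b_0 = 9 − 0 − 8 = 1; all invariant factors of ∂_1 are 1 so no torsion. So H_0 = Z.
rank ∂_1 = 8, rank ∂_2 = 0 ⇒ b_1 = 12 − 8 − 0 = 4. So H_1 = Z^4.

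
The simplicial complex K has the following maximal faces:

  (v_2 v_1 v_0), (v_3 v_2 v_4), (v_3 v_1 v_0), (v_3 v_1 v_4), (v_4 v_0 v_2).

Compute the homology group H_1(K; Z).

H_1 = Z.

Fix the vertex order v_0 < v_1 < v_2 < v_3 < v_4 and write every simplex with vertices in increasing order. Then dim K = 2 and the simplices of K are:

  0-simplices (5): [v_0], [v_1], [v_2], [v_3], [v_4]
  1-simplices (10): [v_0,v_1], [v_0,v_2], [v_0,v_3], [v_0,v_4], [v_1,v_2], [v_1,v_3], [v_1,v_4], [v_2,v_3], [v_2,v_4], [v_3,v_4]
  2-simplices (5): [v_0,v_1,v_2], [v_0,v_1,v_3], [v_0,v_2,v_4], [v_1,v_3,v_4], [v_2,v_3,v_4]

giving chain groups C_0 ≅ Z^5, C_1 ≅ Z^10, C_2 ≅ Z^5.

The boundary map ∂_1: C_1 → C_0 sends each edge [p,q] (with p < q) to q − p. For instance
  ∂[v_0,v_2] = [v_2] − [v_0].
The 5×10 boundary matrix has rank 4 and Smith normal form diag(1,1,1,1).

∂_2: C_2 → C_1 maps a triangle to the signed sum of its edges. For instance
  ∂[v_0,v_1,v_3] = [v_1,v_3] − [v_0,v_3] + [v_0,v_1],
  ∂[v_2,v_3,v_4] = [v_3,v_4] − [v_2,v_4] + [v_2,v_3].
The resulting 10×5 matrix has rank 5, and its Smith normal form has invariant factors (1,1,1,1,1).

Reading off H_k = ker ∂_k / im ∂_{k+1}:

  H_1: rank ker ∂_1 − rank ∂_2 = (10 − 4) − 5 = 1, and the invariant factors of ∂_2 are all 1, so H_1 ≅ Z.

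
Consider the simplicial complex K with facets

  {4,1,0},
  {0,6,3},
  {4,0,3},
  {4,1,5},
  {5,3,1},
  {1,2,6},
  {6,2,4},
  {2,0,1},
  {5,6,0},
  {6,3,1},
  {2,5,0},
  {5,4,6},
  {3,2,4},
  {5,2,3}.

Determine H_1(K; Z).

Fix the vertex order 0 < 1 < 2 < 3 < 4 < 5 < 6 and write every simplex with vertices in increasing order. Then dim K = 2 and the simplices of K are:

  0-simplices (7): [0], [1], [2], [3], [4], [5], [6]
  1-simplices (21): [0,1], [0,2], [0,3], [0,4], [0,5], [0,6], [1,2], [1,3], [1,4], [1,5], [1,6], [2,3], [2,4], [2,5], [2,6], [3,4], [3,5], [3,6], [4,5], [4,6], [5,6]
  2-simplices (14): [0,1,2], [0,1,4], [0,2,5], [0,3,4], [0,3,6], [0,5,6], [1,2,6], [1,3,5], [1,3,6], [1,4,5], [2,3,4], [2,3,5], [2,4,6], [4,5,6]

Hence C_0 ≅ Z^7, C_1 ≅ Z^21, C_2 ≅ Z^14.

Boundary ∂_1: C_1 → C_0 sends each edge [p,q] (with p < q) to q − p. For instance
  ∂[5,6] = [6] − [5].
As a 7×21 matrix over Z this has rank 6, with invariant factors (1,1,1,1,1,1).

∂_2: C_2 → C_1 acts by ∂[p,q,r] = [q,r] − [p,r] + [p,q]. For instance
  ∂[0,2,5] = [2,5] − [0,5] + [0,2],
  ∂[1,3,5] = [3,5] − [1,5] + [1,3].
The 21×14 boundary matrix has rank 13 and Smith normal form diag(1,1,1,1,1,1,1,1,1,1,1,1,1).

Reading off H_k = ker ∂_k / im ∂_{k+1}:

  H_1: rank ker ∂_1 − rank ∂_2 = (21 − 6) − 13 = 2, and the invariant factors of ∂_2 are all 1, so H_1 ≅ Z^2.

H_1 = Z^2.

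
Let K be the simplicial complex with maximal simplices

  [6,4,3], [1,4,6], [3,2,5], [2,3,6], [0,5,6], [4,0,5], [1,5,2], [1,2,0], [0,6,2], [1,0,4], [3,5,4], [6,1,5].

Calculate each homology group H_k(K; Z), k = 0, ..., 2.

K has 7 vertices, 18 edges, 12 triangles.
rank ∂_0 = 0, rank ∂_1 = 6 ⇒ b_0 = 7 − 0 − 6 = 1; all invariant factors of ∂_1 are 1 so no torsion. So H_0 ≅ Z.
rank ∂_1 = 6, rank ∂_2 = 12 ⇒ b_1 = 18 − 6 − 12 = 0; ∂_2 has invariant factor(s) [2] giving torsion. So H_1 ≅ Z/2.
rank ∂_2 = 12, rank ∂_3 = 0 ⇒ b_2 = 12 − 12 − 0 = 0. So H_2 ≅ 0.

H_0 ≅ Z,  H_1 ≅ Z/2,  H_2 = 0.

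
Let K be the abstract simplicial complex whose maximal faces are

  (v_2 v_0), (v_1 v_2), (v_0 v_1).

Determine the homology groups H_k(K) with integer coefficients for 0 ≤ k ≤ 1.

H_0 = Z,  H_1 = Z.

Take the total order v_0 < v_1 < v_2 on the vertex set. Then K (dimension 1) consists of the simplices:

  0-simplices (3): [v_0], [v_1], [v_2]
  1-simplices (3): [v_0,v_1], [v_0,v_2], [v_1,v_2]

giving chain groups C_0 ≅ Z^3, C_1 ≅ Z^3.

The boundary map ∂_1: C_1 → C_0 is given by ∂[p,q] = [q] − [p]. For instance
  ∂[v_0,v_1] = [v_1] − [v_0].
As a 3×3 matrix over Z this has rank 2, with invariant factors (1,1).

Computing H_k = (kernel of ∂_k) / (image of ∂_{k+1}):

  H_0: rank C_0 − rank ∂_1 = 3 − 2 = 1, and the invariant factors of ∂_1 are all 1, so H_0 = Z.
  H_1: rank ker ∂_1 − rank ∂_2 = (3 − 2) − 0 = 1, and there is no ∂_2, so H_1 = Z.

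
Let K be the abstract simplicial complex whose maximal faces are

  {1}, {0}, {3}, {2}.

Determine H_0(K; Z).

H_0 ≅ Z^4.

Order the vertices as 0 < 1 < 2 < 3. Listing each simplex with vertices in this order, K has dimension 0 with simplices:

  0-simplices (4): [0], [1], [2], [3]

so the chain groups are C_0 ≅ Z^4.

Reading off H_k = ker ∂_k / im ∂_{k+1}:

  H_0: rank C_0 − rank ∂_1 = 4 − 0 = 4, and there is no ∂_1, so H_0 = Z^4.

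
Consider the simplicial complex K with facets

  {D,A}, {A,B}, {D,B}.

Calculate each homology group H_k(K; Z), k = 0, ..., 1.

K has 3 vertices, 3 edges.
rank ∂_0 = 0, rank ∂_1 = 2 ⇒ b_0 = 3 − 0 − 2 = 1; all invariant factors of ∂_1 are 1 so no torsion. So H_0 = Z.
rank ∂_1 = 2, rank ∂_2 = 0 ⇒ b_1 = 3 − 2 − 0 = 1. So H_1 = Z.

H_0 = Z,  H_1 = Z.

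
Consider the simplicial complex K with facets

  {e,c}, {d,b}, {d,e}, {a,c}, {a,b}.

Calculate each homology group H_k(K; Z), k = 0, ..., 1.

Order the vertices as a < b < c < d < e. Listing each simplex with vertices in this order, K has dimension 1 with simplices:

  0-simplices (5): a, b, c, d, e
  1-simplices (5): ab, ac, bd, ce, de

so the chain groups are C_0 ≅ Z^5, C_1 ≅ Z^5.

The boundary map ∂_1: C_1 → C_0 maps an edge to its endpoints' difference, ∂[p,q] = q − p. For instance
  ∂bd = d − b.
The 5×5 boundary matrix has rank 4 and Smith normal form diag(1,1,1,1).

Now H_k = ker ∂_k / im ∂_{k+1}, so:

  H_0: rank C_0 − rank ∂_1 = 5 − 4 = 1, and the invariant factors of ∂_1 are all 1, so H_0 = Z.
  H_1: rank ker ∂_1 − rank ∂_2 = (5 − 4) − 0 = 1, and there is no ∂_2, so H_1 = Z.

H_0 = Z,  H_1 = Z.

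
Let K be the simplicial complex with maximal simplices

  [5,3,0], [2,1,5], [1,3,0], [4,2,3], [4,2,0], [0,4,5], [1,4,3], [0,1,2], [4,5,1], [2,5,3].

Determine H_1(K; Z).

Fix the vertex order 0 < 1 < 2 < 3 < 4 < 5 and write every simplex with vertices in increasing order. Then dim K = 2 and the simplices of K are:

  0-simplices (6): [0], [1], [2], [3], [4], [5]
  1-simplices (15): [0,1], [0,2], [0,3], [0,4], [0,5], [1,2], [1,3], [1,4], [1,5], [2,3], [2,4], [2,5], [3,4], [3,5], [4,5]
  2-simplices (10): [0,1,2], [0,1,3], [0,2,4], [0,3,5], [0,4,5], [1,2,5], [1,3,4], [1,4,5], [2,3,4], [2,3,5]

Hence C_0 ≅ Z^6, C_1 ≅ Z^15, C_2 ≅ Z^10.

∂_1: C_1 → C_0 sends each edge [p,q] (with p < q) to q − p.
The resulting 6×15 matrix has rank 5, and its Smith normal form has invariant factors (1,1,1,1,1).

∂_2: C_2 → C_1 maps a triangle to the signed sum of its edges. For instance
  ∂[1,3,4] = [3,4] − [1,4] + [1,3],
  ∂[1,2,5] = [2,5] − [1,5] + [1,2].
The resulting 15×10 matrix has rank 10, and its Smith normal form has invariant factors (1,1,1,1,1,1,1,1,1,2).

Now H_k = ker ∂_k / im ∂_{k+1}, so:

  H_1: rank ker ∂_1 − rank ∂_2 = (15 − 5) − 10 = 0, and ∂_2 has invariant factor 2 > 1, so H_1 ≅ Z/2Z.

H_1 ≅ Z/2Z.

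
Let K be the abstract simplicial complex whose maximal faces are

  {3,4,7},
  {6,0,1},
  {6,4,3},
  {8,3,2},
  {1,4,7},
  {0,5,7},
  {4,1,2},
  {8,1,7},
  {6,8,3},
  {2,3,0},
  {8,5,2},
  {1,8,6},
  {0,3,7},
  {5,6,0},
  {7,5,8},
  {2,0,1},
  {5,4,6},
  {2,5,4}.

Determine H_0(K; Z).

K has 9 vertices, 27 edges, 18 triangles.
rank ∂_0 = 0, rank ∂_1 = 8 ⇒ b_0 = 9 − 0 − 8 = 1; all invariant factors of ∂_1 are 1 so no torsion. So H_0 ≅ Z.

H_0 ≅ Z.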